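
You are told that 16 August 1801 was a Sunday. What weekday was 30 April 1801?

Count forward from the earlier date (April 30, 1801) to the later (August 16, 1801):
April 1801: 30 − 30 = 0 days remain.
Then May (31), June (30), July (31): 31 + 30 + 31 = 92 days.
August 1–16, 1801: 16 days.
Total: 0 + 92 + 16 = 108 days.
108 mod 7 = 3, so 3 days before Sunday is Thursday.

Thursday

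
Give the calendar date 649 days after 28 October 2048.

8 August 2050

Count 649 days after October 28, 2048:
Day-of-year of October 28, 2048: 302.
Day-of-year of August 8, 2050: 220.
2048 has 366 days, so 366 − 302 = 64 days remain in 2048.
Full years: 2049: 365. Sum = 365.
Total: 64 + 365 + 220 = 649 days.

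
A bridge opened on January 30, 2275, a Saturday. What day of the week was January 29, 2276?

January 2275: 31 − 30 = 1 day remains.
Then 11 full months totalling 334 days.
January 1–29, 2276: 29 days.
Residual: 364 days.
Total: 364 days.
364 is a multiple of 7, so January 29, 2276 falls on the same weekday: Saturday.

Saturday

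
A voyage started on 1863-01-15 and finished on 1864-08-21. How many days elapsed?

January 15, 1863 → January 15, 1864: 365 days.
January 1864: 31 − 15 = 16 days remain.
Then February 1864 (29), March (31), April (30), May (31), June (30), July (31): 29 + 31 + 30 + 31 + 30 + 31 = 182 days.
August 1–21, 1864: 21 days.
Residual: 219 days.
Total: 584 days.

584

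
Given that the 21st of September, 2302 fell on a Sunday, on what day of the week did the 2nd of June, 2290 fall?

Count forward from the earlier date (June 2, 2290) to the later (September 21, 2302):
Day-of-year of June 2, 2290: 153.
Day-of-year of September 21, 2302: 264.
2290 has 365 days, so 365 − 153 = 212 days remain in 2290.
Full years 2291–2301: 9 common + 2 leap = 9×365 + 2×366 = 4017 days.
Total: 212 + 4017 + 264 = 4493 days.
4493 mod 7 = 6, so 6 days before Sunday is Monday.

Monday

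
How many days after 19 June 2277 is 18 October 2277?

121

June 2277: 30 − 19 = 11 days remain.
Then July (31), August (31), September (30): 31 + 31 + 30 = 92 days.
October 1–18, 2277: 18 days.
Total: 11 + 92 + 18 = 121 days.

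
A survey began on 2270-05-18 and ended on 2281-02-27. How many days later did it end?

3938

From May 18, 2270 to May 18, 2280: 10 years, of which 3 contain a Feb 29 — 7×365 + 3×366 = 3653 days.
May 2280: 31 − 18 = 13 days remain.
Then June (30), July (31), August (31), September (30), October (31), November (30), December (31), January (31): 30 + 31 + 31 + 30 + 31 + 30 + 31 + 31 = 245 days.
February 1–27, 2281: 27 days (2281 is not a leap year).
Residual: 285 days.
Total: 3938 days.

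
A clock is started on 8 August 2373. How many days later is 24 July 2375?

715

August 2373: 31 − 8 = 23 days remain.
Then 22 full months totalling 668 days.
July 1–24, 2375: 24 days.
Total: 23 + 668 + 24 = 715 days.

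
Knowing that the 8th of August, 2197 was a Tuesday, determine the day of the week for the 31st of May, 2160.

Saturday

Count forward from the earlier date (May 31, 2160) to the later (August 8, 2197):
Day-of-year of May 31, 2160: 152.
Day-of-year of August 8, 2197: 220.
2160 has 366 days, so 366 − 152 = 214 days remain in 2160.
Full years 2161–2196: 27 common + 9 leap = 27×365 + 9×366 = 13149 days.
Total: 214 + 13149 + 220 = 13583 days.
13583 mod 7 = 3, so 3 days before Tuesday is Saturday.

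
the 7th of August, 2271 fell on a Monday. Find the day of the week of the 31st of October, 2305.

From August 7, 2271 to August 7, 2305: 34 years, of which 8 contain a Feb 29 — 26×365 + 8×366 = 12418 days.
(2300 is not a leap year (divisible by 100 but not 400).)
August 2305: 31 − 7 = 24 days remain.
Then September (30): 30 days.
October 1–31, 2305: 31 days.
Residual: 85 days.
Total: 12503 days.
12503 mod 7 = 1, so 1 day after Monday is Tuesday.

Tuesday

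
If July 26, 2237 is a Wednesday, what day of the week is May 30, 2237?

Count forward from the earlier date (May 30, 2237) to the later (July 26, 2237):
May 2237: 31 − 30 = 1 day remains.
Then June (30): 30 days.
July 1–26, 2237: 26 days.
Total: 1 + 30 + 26 = 57 days.
57 mod 7 = 1, so 1 day before Wednesday is Tuesday.

Tuesday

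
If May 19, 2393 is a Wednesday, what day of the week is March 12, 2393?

Count forward from the earlier date (March 12, 2393) to the later (May 19, 2393):
March 2393: 31 − 12 = 19 days remain.
Then April (30): 30 days.
May 1–19, 2393: 19 days.
Total: 19 + 30 + 19 = 68 days.
68 mod 7 = 5, so 5 days before Wednesday is Friday.

Friday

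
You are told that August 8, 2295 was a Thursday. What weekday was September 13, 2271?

Count forward from the earlier date (September 13, 2271) to the later (August 8, 2295):
Day-of-year of September 13, 2271: 256.
Day-of-year of August 8, 2295: 220.
2271 has 365 days, so 365 − 256 = 109 days remain in 2271.
Full years 2272–2294: 17 common + 6 leap = 17×365 + 6×366 = 8401 days.
Total: 109 + 8401 + 220 = 8730 days.
8730 mod 7 = 1, so 1 day before Thursday is Wednesday.

Wednesday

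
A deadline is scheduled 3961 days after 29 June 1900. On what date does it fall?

4 May 1911

Count 3961 days after June 29, 1900:
Day-of-year of June 29, 1900: 180.
Day-of-year of May 4, 1911: 124.
1900 has 365 days, so 365 − 180 = 185 days remain in 1900.
Full years 1901–1910: 8 common + 2 leap = 8×365 + 2×366 = 3652 days.
Total: 185 + 3652 + 124 = 3961 days.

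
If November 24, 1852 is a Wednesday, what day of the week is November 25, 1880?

From November 24, 1852 to November 24, 1880: 28 years, of which 7 contain a Feb 29 — 21×365 + 7×366 = 10227 days.
Within November 1880: 25 − 24 = 1 day.
Total: 10228 days.
10228 mod 7 = 1, so 1 day after Wednesday is Thursday.

Thursday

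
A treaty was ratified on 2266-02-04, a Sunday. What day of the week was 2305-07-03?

Monday

Day-of-year of February 4, 2266: 35.
Day-of-year of July 3, 2305: 184.
2266 has 365 days, so 365 − 35 = 330 days remain in 2266.
Full years 2267–2304: 29 common + 9 leap = 29×365 + 9×366 = 13879 days.
Total: 330 + 13879 + 184 = 14393 days.
14393 mod 7 = 1, so 1 day after Sunday is Monday.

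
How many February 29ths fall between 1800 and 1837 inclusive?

Years divisible by 4 in [1800, 1837]: 1800, 1804, 1808, 1812, 1816, 1820, 1824, 1828, 1832, 1836.
Of these, 1800 is divisible by 100 but not 400, so not leap.
Leap years: 10 − 1 = 9.

9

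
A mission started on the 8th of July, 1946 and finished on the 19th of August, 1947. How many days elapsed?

407

July 8, 1946 → July 8, 1947: 365 days.
July 1947: 31 − 8 = 23 days remain.
August 1–19, 1947: 19 days.
Residual: 42 days.
Total: 407 days.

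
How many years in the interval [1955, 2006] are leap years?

13

Years divisible by 4: 1956, 1960, …, 2004 — 13 in all.
2000 is divisible by 400, so still leap.
No century exceptions apply. Count: 13.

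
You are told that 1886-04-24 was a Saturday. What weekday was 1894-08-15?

Wednesday

From April 24, 1886 to April 24, 1894: 8 years, of which 2 contain a Feb 29 — 6×365 + 2×366 = 2922 days.
April 1894: 30 − 24 = 6 days remain.
Then May (31), June (30), July (31): 31 + 30 + 31 = 92 days.
August 1–15, 1894: 15 days.
Residual: 113 days.
Total: 3035 days.
3035 mod 7 = 4, so 4 days after Saturday is Wednesday.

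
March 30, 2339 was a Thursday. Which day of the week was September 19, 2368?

Day-of-year of March 30, 2339: 89.
Day-of-year of September 19, 2368: 263.
2339 has 365 days, so 365 − 89 = 276 days remain in 2339.
Full years 2340–2367: 21 common + 7 leap = 21×365 + 7×366 = 10227 days.
Total: 276 + 10227 + 263 = 10766 days.
10766 is a multiple of 7, so September 19, 2368 falls on the same weekday: Thursday.

Thursday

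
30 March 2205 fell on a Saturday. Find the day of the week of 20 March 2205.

Count forward from the earlier date (March 20, 2205) to the later (March 30, 2205):
Within March 2205: 30 − 20 = 10 days.
10 mod 7 = 3, so 3 days before Saturday is Wednesday.

Wednesday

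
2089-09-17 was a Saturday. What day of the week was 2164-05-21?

Monday

Day-of-year of September 17, 2089: 260.
Day-of-year of May 21, 2164: 142.
2089 has 365 days, so 365 − 260 = 105 days remain in 2089.
Full years 2090–2163: 57 common + 17 leap = 57×365 + 17×366 = 27027 days.
Total: 105 + 27027 + 142 = 27274 days.
27274 mod 7 = 2, so 2 days after Saturday is Monday.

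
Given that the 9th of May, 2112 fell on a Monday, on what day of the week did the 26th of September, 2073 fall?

Tuesday

Count forward from the earlier date (September 26, 2073) to the later (May 9, 2112):
From September 26, 2073 to September 26, 2111: 38 years, of which 8 contain a Feb 29 — 30×365 + 8×366 = 13878 days.
(2100 is not a leap year (divisible by 100 but not 400).)
September 2111: 30 − 26 = 4 days remain.
Then October (31), November (30), December (31), January (31), February 2112 (29), March (31), April (30): 31 + 30 + 31 + 31 + 29 + 31 + 30 = 213 days.
May 1–9, 2112: 9 days.
Residual: 226 days.
Total: 14104 days.
14104 mod 7 = 6, so 6 days before Monday is Tuesday.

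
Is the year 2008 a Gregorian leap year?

2008 is a leap year.

Yes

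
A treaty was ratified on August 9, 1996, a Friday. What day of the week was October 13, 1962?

Count forward from the earlier date (October 13, 1962) to the later (August 9, 1996):
Day-of-year of October 13, 1962: 286.
Day-of-year of August 9, 1996: 222.
1962 has 365 days, so 365 − 286 = 79 days remain in 1962.
Full years 1963–1995: 25 common + 8 leap = 25×365 + 8×366 = 12053 days.
Total: 79 + 12053 + 222 = 12354 days.
12354 mod 7 = 6, so 6 days before Friday is Saturday.

Saturday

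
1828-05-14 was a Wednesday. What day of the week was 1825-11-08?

Count forward from the earlier date (November 8, 1825) to the later (May 14, 1828):
Day-of-year of November 8, 1825: 312.
Day-of-year of May 14, 1828: 135.
1825 has 365 days, so 365 − 312 = 53 days remain in 1825.
Full years: 1826: 365; 1827: 365. Sum = 730.
Total: 53 + 730 + 135 = 918 days.
918 mod 7 = 1, so 1 day before Wednesday is Tuesday.

Tuesday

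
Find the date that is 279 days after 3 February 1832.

8 November 1832

Count 279 days after February 3, 1832:
February 1832: 29 − 3 = 26 days remain (1832 is a leap year, so February has 29 days).
Then March (31), April (30), May (31), June (30), July (31), August (31), September (30), October (31): 31 + 30 + 31 + 30 + 31 + 31 + 30 + 31 = 245 days.
November 1–8, 1832: 8 days.
Total: 26 + 245 + 8 = 279 days.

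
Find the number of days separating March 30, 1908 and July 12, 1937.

From March 30, 1908 to March 30, 1937: 29 years, of which 7 contain a Feb 29 — 22×365 + 7×366 = 10592 days.
March 1937: 31 − 30 = 1 day remains.
Then April (30), May (31), June (30): 30 + 31 + 30 = 91 days.
July 1–12, 1937: 12 days.
Residual: 104 days.
Total: 10696 days.

10696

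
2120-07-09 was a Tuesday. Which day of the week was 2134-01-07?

From July 9, 2120 to July 9, 2133: 13 years, of which 3 contain a Feb 29 — 10×365 + 3×366 = 4748 days.
July 2133: 31 − 9 = 22 days remain.
Then August (31), September (30), October (31), November (30), December (31): 31 + 30 + 31 + 30 + 31 = 153 days.
January 1–7, 2134: 7 days.
Residual: 182 days.
Total: 4930 days.
4930 mod 7 = 2, so 2 days after Tuesday is Thursday.

Thursday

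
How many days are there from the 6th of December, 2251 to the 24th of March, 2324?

26406

From December 6, 2251 to December 6, 2323: 72 years, of which 17 contain a Feb 29 — 55×365 + 17×366 = 26297 days.
(2300 is not a leap year (divisible by 100 but not 400).)
December 2323: 31 − 6 = 25 days remain.
Then January (31), February 2324 (29): 31 + 29 = 60 days.
March 1–24, 2324: 24 days.
Residual: 109 days.
Total: 26406 days.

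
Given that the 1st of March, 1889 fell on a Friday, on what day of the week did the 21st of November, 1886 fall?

Sunday

Count forward from the earlier date (November 21, 1886) to the later (March 1, 1889):
November 21, 1886 → November 21, 1887: 365 days.
November 21, 1887 → November 21, 1888: 366 days (1888 is a leap year).
November 1888: 30 − 21 = 9 days remain.
Then December (31), January (31), February 1889 (28): 31 + 31 + 28 = 90 days.
March 1, 1889: 1 day.
Residual: 100 days.
Total: 831 days.
831 mod 7 = 5, so 5 days before Friday is Sunday.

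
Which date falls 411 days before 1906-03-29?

1905-02-11

Count 411 days before March 29, 1906:
February 11, 1905 → February 11, 1906: 365 days.
February 1906: 28 − 11 = 17 days remain (1906 is not a leap year, so February has 28 days).
March 1–29, 1906: 29 days.
Residual: 46 days.
Total: 411 days.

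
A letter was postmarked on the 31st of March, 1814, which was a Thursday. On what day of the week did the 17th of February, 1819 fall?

Wednesday

Day-of-year of March 31, 1814: 90.
Day-of-year of February 17, 1819: 48.
1814 has 365 days, so 365 − 90 = 275 days remain in 1814.
Full years: 1815: 365; 1816: 366; 1817: 365; 1818: 365. Sum = 1461.
Total: 275 + 1461 + 48 = 1784 days.
1784 mod 7 = 6, so 6 days after Thursday is Wednesday.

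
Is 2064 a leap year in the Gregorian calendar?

2064 is a leap year.

Yes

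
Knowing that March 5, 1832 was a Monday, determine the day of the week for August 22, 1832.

March 1832: 31 − 5 = 26 days remain.
Then April (30), May (31), June (30), July (31): 30 + 31 + 30 + 31 = 122 days.
August 1–22, 1832: 22 days.
Total: 26 + 122 + 22 = 170 days.
170 mod 7 = 2, so 2 days after Monday is Wednesday.

Wednesday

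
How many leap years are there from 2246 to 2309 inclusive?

15

Years divisible by 4: 2248, 2252, …, 2308 — 16 in all.
Of these, 2300 is divisible by 100 but not 400, so not leap.
Leap years: 16 − 1 = 15.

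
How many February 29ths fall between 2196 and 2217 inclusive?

5

Years divisible by 4 in [2196, 2217]: 2196, 2200, 2204, 2208, 2212, 2216.
Of these, 2200 is divisible by 100 but not 400, so not leap.
Leap years: 6 − 1 = 5.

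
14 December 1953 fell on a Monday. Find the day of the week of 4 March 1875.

Thursday

Count forward from the earlier date (March 4, 1875) to the later (December 14, 1953):
From March 4, 1875 to March 4, 1953: 78 years, of which 19 contain a Feb 29 — 59×365 + 19×366 = 28489 days.
(1900 is not a leap year (divisible by 100 but not 400).)
March 1953: 31 − 4 = 27 days remain.
Then April (30), May (31), June (30), July (31), August (31), September (30), October (31), November (30): 30 + 31 + 30 + 31 + 31 + 30 + 31 + 30 = 244 days.
December 1–14, 1953: 14 days.
Residual: 285 days.
Total: 28774 days.
28774 mod 7 = 4, so 4 days before Monday is Thursday.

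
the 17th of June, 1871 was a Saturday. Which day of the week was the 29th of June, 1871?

Within June 1871: 29 − 17 = 12 days.
12 mod 7 = 5, so 5 days after Saturday is Thursday.

Thursday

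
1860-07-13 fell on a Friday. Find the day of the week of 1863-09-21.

Monday

Day-of-year of July 13, 1860: 195.
Day-of-year of September 21, 1863: 264.
1860 has 366 days, so 366 − 195 = 171 days remain in 1860.
Full years: 1861: 365; 1862: 365. Sum = 730.
Total: 171 + 730 + 264 = 1165 days.
1165 mod 7 = 3, so 3 days after Friday is Monday.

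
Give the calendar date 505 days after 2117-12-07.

2119-04-26

Count 505 days after December 7, 2117:
December 7, 2117 → December 7, 2118: 365 days.
December 2118: 31 − 7 = 24 days remain.
Then January (31), February 2119 (28), March (31): 31 + 28 + 31 = 90 days.
April 1–26, 2119: 26 days.
Residual: 140 days.
Total: 505 days.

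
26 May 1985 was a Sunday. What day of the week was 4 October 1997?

From May 26, 1985 to May 26, 1997: 12 years, of which 3 contain a Feb 29 — 9×365 + 3×366 = 4383 days.
May 1997: 31 − 26 = 5 days remain.
Then June (30), July (31), August (31), September (30): 30 + 31 + 31 + 30 = 122 days.
October 1–4, 1997: 4 days.
Residual: 131 days.
Total: 4514 days.
4514 mod 7 = 6, so 6 days after Sunday is Saturday.

Saturday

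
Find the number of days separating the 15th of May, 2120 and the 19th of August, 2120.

96

May 2120: 31 − 15 = 16 days remain.
Then June (30), July (31): 30 + 31 = 61 days.
August 1–19, 2120: 19 days.
Total: 16 + 61 + 19 = 96 days.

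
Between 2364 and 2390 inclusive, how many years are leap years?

Years divisible by 4 in [2364, 2390]: 2364, 2368, 2372, 2376, 2380, 2384, 2388.
No century exceptions apply. Count: 7.

7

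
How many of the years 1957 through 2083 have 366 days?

31

Years divisible by 4: 1960, 1964, …, 2080 — 31 in all.
2000 is divisible by 400, so still leap.
No century exceptions apply. Count: 31.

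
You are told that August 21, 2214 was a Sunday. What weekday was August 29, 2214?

Within August 2214: 29 − 21 = 8 days.
8 mod 7 = 1, so 1 day after Sunday is Monday.

Monday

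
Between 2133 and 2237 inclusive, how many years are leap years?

Years divisible by 4: 2136, 2140, …, 2236 — 26 in all.
Of these, 2200 is divisible by 100 but not 400, so not leap.
Leap years: 26 − 1 = 25.

25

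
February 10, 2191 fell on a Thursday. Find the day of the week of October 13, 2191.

February 2191: 28 − 10 = 18 days remain (2191 is not a leap year, so February has 28 days).
Then March (31), April (30), May (31), June (30), July (31), August (31), September (30): 31 + 30 + 31 + 30 + 31 + 31 + 30 = 214 days.
October 1–13, 2191: 13 days.
Total: 18 + 214 + 13 = 245 days.
245 is a multiple of 7, so October 13, 2191 falls on the same weekday: Thursday.

Thursday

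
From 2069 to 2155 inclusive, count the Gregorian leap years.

20

Years divisible by 4: 2072, 2076, …, 2152 — 21 in all.
Of these, 2100 is divisible by 100 but not 400, so not leap.
Leap years: 21 − 1 = 20.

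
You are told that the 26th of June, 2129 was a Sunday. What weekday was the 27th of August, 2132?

Wednesday

June 26, 2129 → June 26, 2130: 365 days.
June 26, 2130 → June 26, 2131: 365 days.
June 26, 2131 → June 26, 2132: 366 days (2132 is a leap year).
June 2132: 30 − 26 = 4 days remain.
Then July (31): 31 days.
August 1–27, 2132: 27 days.
Residual: 62 days.
Total: 1158 days.
1158 mod 7 = 3, so 3 days after Sunday is Wednesday.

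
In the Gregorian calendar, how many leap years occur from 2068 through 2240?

Years divisible by 4: 2068, 2072, …, 2240 — 44 in all.
Of these, 2100, 2200 are divisible by 100 but not 400, so not leap.
Leap years: 44 − 2 = 42.

42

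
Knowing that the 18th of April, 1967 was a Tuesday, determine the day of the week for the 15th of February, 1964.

Count forward from the earlier date (February 15, 1964) to the later (April 18, 1967):
Day-of-year of February 15, 1964: 46.
Day-of-year of April 18, 1967: 108.
1964 has 366 days, so 366 − 46 = 320 days remain in 1964.
Full years: 1965: 365; 1966: 365. Sum = 730.
Total: 320 + 730 + 108 = 1158 days.
1158 mod 7 = 3, so 3 days before Tuesday is Saturday.

Saturday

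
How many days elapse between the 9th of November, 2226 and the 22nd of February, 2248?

Day-of-year of November 9, 2226: 313.
Day-of-year of February 22, 2248: 53.
2226 has 365 days, so 365 − 313 = 52 days remain in 2226.
Full years 2227–2247: 16 common + 5 leap = 16×365 + 5×366 = 7670 days.
Total: 52 + 7670 + 53 = 7775 days.

7775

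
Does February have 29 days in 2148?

Yes

2148 is a leap year.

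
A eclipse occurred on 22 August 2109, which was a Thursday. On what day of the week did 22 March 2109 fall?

Count forward from the earlier date (March 22, 2109) to the later (August 22, 2109):
March 2109: 31 − 22 = 9 days remain.
Then April (30), May (31), June (30), July (31): 30 + 31 + 30 + 31 = 122 days.
August 1–22, 2109: 22 days.
Total: 9 + 122 + 22 = 153 days.
153 mod 7 = 6, so 6 days before Thursday is Friday.

Friday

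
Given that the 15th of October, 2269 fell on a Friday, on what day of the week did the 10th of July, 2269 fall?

Count forward from the earlier date (July 10, 2269) to the later (October 15, 2269):
July 2269: 31 − 10 = 21 days remain.
Then August (31), September (30): 31 + 30 = 61 days.
October 1–15, 2269: 15 days.
Total: 21 + 61 + 15 = 97 days.
97 mod 7 = 6, so 6 days before Friday is Saturday.

Saturday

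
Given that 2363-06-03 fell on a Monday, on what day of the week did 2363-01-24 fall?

Count forward from the earlier date (January 24, 2363) to the later (June 3, 2363):
January 2363: 31 − 24 = 7 days remain.
Then February 2363 (28), March (31), April (30), May (31): 28 + 31 + 30 + 31 = 120 days.
June 1–3, 2363: 3 days.
Total: 7 + 120 + 3 = 130 days.
130 mod 7 = 4, so 4 days before Monday is Thursday.

Thursday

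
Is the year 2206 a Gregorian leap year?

2206 is not a leap year.

No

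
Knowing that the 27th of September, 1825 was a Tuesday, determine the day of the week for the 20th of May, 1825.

Count forward from the earlier date (May 20, 1825) to the later (September 27, 1825):
May 1825: 31 − 20 = 11 days remain.
Then June (30), July (31), August (31): 30 + 31 + 31 = 92 days.
September 1–27, 1825: 27 days.
Total: 11 + 92 + 27 = 130 days.
130 mod 7 = 4, so 4 days before Tuesday is Friday.

Friday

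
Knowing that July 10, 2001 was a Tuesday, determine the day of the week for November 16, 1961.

Thursday

Count forward from the earlier date (November 16, 1961) to the later (July 10, 2001):
From November 16, 1961 to November 16, 2000: 39 years, of which 10 contain a Feb 29 — 29×365 + 10×366 = 14245 days.
(2000 is a leap year (divisible by 400).)
November 2000: 30 − 16 = 14 days remain.
Then December (31), January (31), February 2001 (28), March (31), April (30), May (31), June (30): 31 + 31 + 28 + 31 + 30 + 31 + 30 = 212 days.
July 1–10, 2001: 10 days.
Residual: 236 days.
Total: 14481 days.
14481 mod 7 = 5, so 5 days before Tuesday is Thursday.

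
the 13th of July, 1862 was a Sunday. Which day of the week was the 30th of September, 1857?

Count forward from the earlier date (September 30, 1857) to the later (July 13, 1862):
September 30, 1857 → September 30, 1858: 365 days.
September 30, 1858 → September 30, 1859: 365 days.
September 30, 1859 → September 30, 1860: 366 days (1860 is a leap year).
September 30, 1860 → September 30, 1861: 365 days.
September 1861: 30 − 30 = 0 days remain.
Then 9 full months totalling 273 days.
July 1–13, 1862: 13 days.
Residual: 286 days.
Total: 1747 days.
1747 mod 7 = 4, so 4 days before Sunday is Wednesday.

Wednesday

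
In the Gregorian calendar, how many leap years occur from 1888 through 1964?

Years divisible by 4: 1888, 1892, …, 1964 — 20 in all.
Of these, 1900 is divisible by 100 but not 400, so not leap.
Leap years: 20 − 1 = 19.

19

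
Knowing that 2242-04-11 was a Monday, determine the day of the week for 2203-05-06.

Friday

Count forward from the earlier date (May 6, 2203) to the later (April 11, 2242):
Day-of-year of May 6, 2203: 126.
Day-of-year of April 11, 2242: 101.
2203 has 365 days, so 365 − 126 = 239 days remain in 2203.
Full years 2204–2241: 28 common + 10 leap = 28×365 + 10×366 = 13880 days.
Total: 239 + 13880 + 101 = 14220 days.
14220 mod 7 = 3, so 3 days before Monday is Friday.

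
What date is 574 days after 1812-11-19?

1814-06-16

Count 574 days after November 19, 1812:
Day-of-year of November 19, 1812: 324.
Day-of-year of June 16, 1814: 167.
1812 has 366 days, so 366 − 324 = 42 days remain in 1812.
Full years: 1813: 365. Sum = 365.
Total: 42 + 365 + 167 = 574 days.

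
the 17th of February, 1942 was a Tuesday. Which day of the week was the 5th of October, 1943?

February 17, 1942 → February 17, 1943: 365 days.
February 1943: 28 − 17 = 11 days remain (1943 is not a leap year, so February has 28 days).
Then March (31), April (30), May (31), June (30), July (31), August (31), September (30): 31 + 30 + 31 + 30 + 31 + 31 + 30 = 214 days.
October 1–5, 1943: 5 days.
Residual: 230 days.
Total: 595 days.
595 is a multiple of 7, so the 5th of October, 1943 falls on the same weekday: Tuesday.

Tuesday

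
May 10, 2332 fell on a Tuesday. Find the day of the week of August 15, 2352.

From May 10, 2332 to May 10, 2352: 20 years, of which 5 contain a Feb 29 — 15×365 + 5×366 = 7305 days.
May 2352: 31 − 10 = 21 days remain.
Then June (30), July (31): 30 + 31 = 61 days.
August 1–15, 2352: 15 days.
Residual: 97 days.
Total: 7402 days.
7402 mod 7 = 3, so 3 days after Tuesday is Friday.

Friday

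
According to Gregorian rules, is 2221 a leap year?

No

2221 is not a leap year.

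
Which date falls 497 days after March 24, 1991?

August 2, 1992

Count 497 days after March 24, 1991:
March 24, 1991 → March 24, 1992: 366 days (1992 is a leap year).
March 1992: 31 − 24 = 7 days remain.
Then April (30), May (31), June (30), July (31): 30 + 31 + 30 + 31 = 122 days.
August 1–2, 1992: 2 days.
Residual: 131 days.
Total: 497 days.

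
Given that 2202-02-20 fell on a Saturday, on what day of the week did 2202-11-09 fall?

February 2202: 28 − 20 = 8 days remain (2202 is not a leap year, so February has 28 days).
Then March (31), April (30), May (31), June (30), July (31), August (31), September (30), October (31): 31 + 30 + 31 + 30 + 31 + 31 + 30 + 31 = 245 days.
November 1–9, 2202: 9 days.
Total: 8 + 245 + 9 = 262 days.
262 mod 7 = 3, so 3 days after Saturday is Tuesday.

Tuesday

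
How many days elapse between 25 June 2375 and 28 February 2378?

Day-of-year of June 25, 2375: 176.
Day-of-year of February 28, 2378: 59.
2375 has 365 days, so 365 − 176 = 189 days remain in 2375.
Full years: 2376: 366; 2377: 365. Sum = 731.
Total: 189 + 731 + 59 = 979 days.

979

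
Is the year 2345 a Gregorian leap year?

No

2345 is not a leap year.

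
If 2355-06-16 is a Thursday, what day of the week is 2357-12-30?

June 16, 2355 → June 16, 2356: 366 days (2356 is a leap year).
June 16, 2356 → June 16, 2357: 365 days.
June 2357: 30 − 16 = 14 days remain.
Then July (31), August (31), September (30), October (31), November (30): 31 + 31 + 30 + 31 + 30 = 153 days.
December 1–30, 2357: 30 days.
Residual: 197 days.
Total: 928 days.
928 mod 7 = 4, so 4 days after Thursday is Monday.

Monday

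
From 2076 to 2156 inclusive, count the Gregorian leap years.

20

Years divisible by 4: 2076, 2080, …, 2156 — 21 in all.
Of these, 2100 is divisible by 100 but not 400, so not leap.
Leap years: 21 − 1 = 20.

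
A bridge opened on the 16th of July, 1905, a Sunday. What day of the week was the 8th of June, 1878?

Saturday

Count forward from the earlier date (June 8, 1878) to the later (July 16, 1905):
From June 8, 1878 to June 8, 1905: 27 years, of which 6 contain a Feb 29 — 21×365 + 6×366 = 9861 days.
(1900 is not a leap year (divisible by 100 but not 400).)
June 1905: 30 − 8 = 22 days remain.
July 1–16, 1905: 16 days.
Residual: 38 days.
Total: 9899 days.
9899 mod 7 = 1, so 1 day before Sunday is Saturday.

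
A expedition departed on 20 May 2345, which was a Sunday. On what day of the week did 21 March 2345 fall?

Wednesday

Count forward from the earlier date (March 21, 2345) to the later (May 20, 2345):
March 2345: 31 − 21 = 10 days remain.
Then April (30): 30 days.
May 1–20, 2345: 20 days.
Total: 10 + 30 + 20 = 60 days.
60 mod 7 = 4, so 4 days before Sunday is Wednesday.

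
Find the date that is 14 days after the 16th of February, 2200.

the 2nd of March, 2200

Count 14 days after February 16, 2200:
February 2200: 28 − 16 = 12 days remain (2200 is not a leap year (divisible by 100 but not 400), so February has 28 days).
March 1–2, 2200: 2 days.
Total: 12 + 2 = 14 days.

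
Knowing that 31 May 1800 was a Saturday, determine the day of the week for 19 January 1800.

Sunday

Count forward from the earlier date (January 19, 1800) to the later (May 31, 1800):
January 1800: 31 − 19 = 12 days remain.
Then February 1800 (28), March (31), April (30): 28 + 31 + 30 = 89 days.
May 1–31, 1800: 31 days.
Total: 12 + 89 + 31 = 132 days.
132 mod 7 = 6, so 6 days before Saturday is Sunday.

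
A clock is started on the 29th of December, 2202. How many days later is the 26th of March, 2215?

Day-of-year of December 29, 2202: 363.
Day-of-year of March 26, 2215: 85.
2202 has 365 days, so 365 − 363 = 2 days remain in 2202.
Full years 2203–2214: 9 common + 3 leap = 9×365 + 3×366 = 4383 days.
Total: 2 + 4383 + 85 = 4470 days.

4470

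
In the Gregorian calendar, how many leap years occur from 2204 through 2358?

38

Years divisible by 4: 2204, 2208, …, 2356 — 39 in all.
Of these, 2300 is divisible by 100 but not 400, so not leap.
Leap years: 39 − 1 = 38.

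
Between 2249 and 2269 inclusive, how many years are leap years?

5

Years divisible by 4 in [2249, 2269]: 2252, 2256, 2260, 2264, 2268.
No century exceptions apply. Count: 5.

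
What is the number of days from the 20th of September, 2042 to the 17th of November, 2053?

4076

From September 20, 2042 to September 20, 2053: 11 years, of which 3 contain a Feb 29 — 8×365 + 3×366 = 4018 days.
September 2053: 30 − 20 = 10 days remain.
Then October (31): 31 days.
November 1–17, 2053: 17 days.
Residual: 58 days.
Total: 4076 days.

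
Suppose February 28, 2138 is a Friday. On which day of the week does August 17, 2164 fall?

Friday

From February 28, 2138 to February 28, 2164: 26 years, of which 6 contain a Feb 29 — 20×365 + 6×366 = 9496 days.
February 2164: 29 − 28 = 1 day remains (2164 is a leap year, so February has 29 days).
Then March (31), April (30), May (31), June (30), July (31): 31 + 30 + 31 + 30 + 31 = 153 days.
August 1–17, 2164: 17 days.
Residual: 171 days.
Total: 9667 days.
9667 is a multiple of 7, so August 17, 2164 falls on the same weekday: Friday.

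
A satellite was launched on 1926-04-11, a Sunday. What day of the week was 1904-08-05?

Friday

Count forward from the earlier date (August 5, 1904) to the later (April 11, 1926):
From August 5, 1904 to August 5, 1925: 21 years, of which 5 contain a Feb 29 — 16×365 + 5×366 = 7670 days.
August 1925: 31 − 5 = 26 days remain.
Then September (30), October (31), November (30), December (31), January (31), February 1926 (28), March (31): 30 + 31 + 30 + 31 + 31 + 28 + 31 = 212 days.
April 1–11, 1926: 11 days.
Residual: 249 days.
Total: 7919 days.
7919 mod 7 = 2, so 2 days before Sunday is Friday.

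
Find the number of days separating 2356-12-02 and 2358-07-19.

594

December 2, 2356 → December 2, 2357: 365 days.
December 2357: 31 − 2 = 29 days remain.
Then January (31), February 2358 (28), March (31), April (30), May (31), June (30): 31 + 28 + 31 + 30 + 31 + 30 = 181 days.
July 1–19, 2358: 19 days.
Residual: 229 days.
Total: 594 days.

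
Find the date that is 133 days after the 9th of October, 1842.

the 19th of February, 1843

Count 133 days after October 9, 1842:
Day-of-year of October 9, 1842: 282.
Day-of-year of February 19, 1843: 50.
1842 has 365 days, so 365 − 282 = 83 days remain in 1842.
Total: 83 + 50 = 133 days.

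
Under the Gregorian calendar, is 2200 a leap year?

2200 is not a leap year (divisible by 100 but not 400).

No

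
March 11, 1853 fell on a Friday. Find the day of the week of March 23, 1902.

From March 11, 1853 to March 11, 1902: 49 years, of which 11 contain a Feb 29 — 38×365 + 11×366 = 17896 days.
(1900 is not a leap year (divisible by 100 but not 400).)
Within March 1902: 23 − 11 = 12 days.
Total: 17908 days.
17908 mod 7 = 2, so 2 days after Friday is Sunday.

Sunday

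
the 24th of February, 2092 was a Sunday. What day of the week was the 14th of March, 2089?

Monday

Count forward from the earlier date (March 14, 2089) to the later (February 24, 2092):
Day-of-year of March 14, 2089: 73.
Day-of-year of February 24, 2092: 55.
2089 has 365 days, so 365 − 73 = 292 days remain in 2089.
Full years: 2090: 365; 2091: 365. Sum = 730.
Total: 292 + 730 + 55 = 1077 days.
1077 mod 7 = 6, so 6 days before Sunday is Monday.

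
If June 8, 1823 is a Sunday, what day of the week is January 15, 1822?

Tuesday

Count forward from the earlier date (January 15, 1822) to the later (June 8, 1823):
Day-of-year of January 15, 1822: 15.
Day-of-year of June 8, 1823: 159.
1822 has 365 days, so 365 − 15 = 350 days remain in 1822.
Total: 350 + 159 = 509 days.
509 mod 7 = 5, so 5 days before Sunday is Tuesday.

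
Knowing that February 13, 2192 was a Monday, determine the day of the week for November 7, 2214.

Day-of-year of February 13, 2192: 44.
Day-of-year of November 7, 2214: 311.
2192 has 366 days, so 366 − 44 = 322 days remain in 2192.
Full years 2193–2213: 17 common + 4 leap = 17×365 + 4×366 = 7669 days.
Total: 322 + 7669 + 311 = 8302 days.
8302 is a multiple of 7, so November 7, 2214 falls on the same weekday: Monday.

Monday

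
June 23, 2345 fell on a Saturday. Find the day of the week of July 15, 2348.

Thursday

June 23, 2345 → June 23, 2346: 365 days.
June 23, 2346 → June 23, 2347: 365 days.
June 23, 2347 → June 23, 2348: 366 days (2348 is a leap year).
June 2348: 30 − 23 = 7 days remain.
July 1–15, 2348: 15 days.
Residual: 22 days.
Total: 1118 days.
1118 mod 7 = 5, so 5 days after Saturday is Thursday.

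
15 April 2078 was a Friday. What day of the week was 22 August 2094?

Sunday

Day-of-year of April 15, 2078: 105.
Day-of-year of August 22, 2094: 234.
2078 has 365 days, so 365 − 105 = 260 days remain in 2078.
Full years 2079–2093: 11 common + 4 leap = 11×365 + 4×366 = 5479 days.
Total: 260 + 5479 + 234 = 5973 days.
5973 mod 7 = 2, so 2 days after Friday is Sunday.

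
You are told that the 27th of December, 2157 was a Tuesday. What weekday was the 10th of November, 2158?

Friday

December 2157: 31 − 27 = 4 days remain.
Then 10 full months totalling 304 days.
November 1–10, 2158: 10 days.
Total: 4 + 304 + 10 = 318 days.
318 mod 7 = 3, so 3 days after Tuesday is Friday.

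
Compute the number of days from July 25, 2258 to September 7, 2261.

1140

July 25, 2258 → July 25, 2259: 365 days.
July 25, 2259 → July 25, 2260: 366 days (2260 is a leap year).
July 25, 2260 → July 25, 2261: 365 days.
July 2261: 31 − 25 = 6 days remain.
Then August (31): 31 days.
September 1–7, 2261: 7 days.
Residual: 44 days.
Total: 1140 days.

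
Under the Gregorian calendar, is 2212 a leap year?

Yes

2212 is a leap year.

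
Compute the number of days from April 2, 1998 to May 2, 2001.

1126

Day-of-year of April 2, 1998: 92.
Day-of-year of May 2, 2001: 122.
1998 has 365 days, so 365 − 92 = 273 days remain in 1998.
Full years: 1999: 365; 2000: 366. Sum = 731.
Total: 273 + 731 + 122 = 1126 days.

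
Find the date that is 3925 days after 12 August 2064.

12 May 2075

Count 3925 days after August 12, 2064:
From August 12, 2064 to August 12, 2074: 10 years, of which 2 contain a Feb 29 — 8×365 + 2×366 = 3652 days.
August 2074: 31 − 12 = 19 days remain.
Then September (30), October (31), November (30), December (31), January (31), February 2075 (28), March (31), April (30): 30 + 31 + 30 + 31 + 31 + 28 + 31 + 30 = 242 days.
May 1–12, 2075: 12 days.
Residual: 273 days.
Total: 3925 days.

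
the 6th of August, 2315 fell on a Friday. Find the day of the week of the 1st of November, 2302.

Count forward from the earlier date (November 1, 2302) to the later (August 6, 2315):
Day-of-year of November 1, 2302: 305.
Day-of-year of August 6, 2315: 218.
2302 has 365 days, so 365 − 305 = 60 days remain in 2302.
Full years 2303–2314: 9 common + 3 leap = 9×365 + 3×366 = 4383 days.
Total: 60 + 4383 + 218 = 4661 days.
4661 mod 7 = 6, so 6 days before Friday is Saturday.

Saturday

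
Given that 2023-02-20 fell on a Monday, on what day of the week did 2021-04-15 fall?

Thursday

Count forward from the earlier date (April 15, 2021) to the later (February 20, 2023):
April 15, 2021 → April 15, 2022: 365 days.
April 2022: 30 − 15 = 15 days remain.
Then 9 full months totalling 276 days.
February 1–20, 2023: 20 days (2023 is not a leap year).
Residual: 311 days.
Total: 676 days.
676 mod 7 = 4, so 4 days before Monday is Thursday.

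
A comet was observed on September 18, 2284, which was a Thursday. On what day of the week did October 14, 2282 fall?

Count forward from the earlier date (October 14, 2282) to the later (September 18, 2284):
October 2282: 31 − 14 = 17 days remain.
Then 22 full months totalling 670 days.
September 1–18, 2284: 18 days.
Total: 17 + 670 + 18 = 705 days.
705 mod 7 = 5, so 5 days before Thursday is Saturday.

Saturday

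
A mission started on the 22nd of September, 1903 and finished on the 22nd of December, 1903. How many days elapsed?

September 1903: 30 − 22 = 8 days remain.
Then October (31), November (30): 31 + 30 = 61 days.
December 1–22, 1903: 22 days.
Total: 8 + 61 + 22 = 91 days.

91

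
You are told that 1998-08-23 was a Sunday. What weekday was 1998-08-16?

Sunday

Count forward from the earlier date (August 16, 1998) to the later (August 23, 1998):
Within August 1998: 23 − 16 = 7 days.
7 is a multiple of 7, so 1998-08-16 falls on the same weekday: Sunday.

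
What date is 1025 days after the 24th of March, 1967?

the 12th of January, 1970

Count 1025 days after March 24, 1967:
March 24, 1967 → March 24, 1968: 366 days (1968 is a leap year).
March 24, 1968 → March 24, 1969: 365 days.
March 1969: 31 − 24 = 7 days remain.
Then 9 full months totalling 275 days.
January 1–12, 1970: 12 days.
Residual: 294 days.
Total: 1025 days.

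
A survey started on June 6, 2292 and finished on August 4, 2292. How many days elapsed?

59

June 2292: 30 − 6 = 24 days remain.
Then July (31): 31 days.
August 1–4, 2292: 4 days.
Total: 24 + 31 + 4 = 59 days.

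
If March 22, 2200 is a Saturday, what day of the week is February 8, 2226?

From March 22, 2200 to March 22, 2225: 25 years, of which 6 contain a Feb 29 — 19×365 + 6×366 = 9131 days.
March 2225: 31 − 22 = 9 days remain.
Then 10 full months totalling 306 days.
February 1–8, 2226: 8 days (2226 is not a leap year).
Residual: 323 days.
Total: 9454 days.
9454 mod 7 = 4, so 4 days after Saturday is Wednesday.

Wednesday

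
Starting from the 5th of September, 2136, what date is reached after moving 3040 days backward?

the 10th of May, 2128

Count 3040 days before September 5, 2136:
From May 10, 2128 to May 10, 2136: 8 years, of which 2 contain a Feb 29 — 6×365 + 2×366 = 2922 days.
May 2136: 31 − 10 = 21 days remain.
Then June (30), July (31), August (31): 30 + 31 + 31 = 92 days.
September 1–5, 2136: 5 days.
Residual: 118 days.
Total: 3040 days.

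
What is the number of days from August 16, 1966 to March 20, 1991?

Day-of-year of August 16, 1966: 228.
Day-of-year of March 20, 1991: 79.
1966 has 365 days, so 365 − 228 = 137 days remain in 1966.
Full years 1967–1990: 18 common + 6 leap = 18×365 + 6×366 = 8766 days.
Total: 137 + 8766 + 79 = 8982 days.

8982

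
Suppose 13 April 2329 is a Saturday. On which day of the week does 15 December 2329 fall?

Sunday

April 2329: 30 − 13 = 17 days remain.
Then May (31), June (30), July (31), August (31), September (30), October (31), November (30): 31 + 30 + 31 + 31 + 30 + 31 + 30 = 214 days.
December 1–15, 2329: 15 days.
Total: 17 + 214 + 15 = 246 days.
246 mod 7 = 1, so 1 day after Saturday is Sunday.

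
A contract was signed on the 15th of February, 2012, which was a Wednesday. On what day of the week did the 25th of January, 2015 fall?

Sunday

Day-of-year of February 15, 2012: 46.
Day-of-year of January 25, 2015: 25.
2012 has 366 days, so 366 − 46 = 320 days remain in 2012.
Full years: 2013: 365; 2014: 365. Sum = 730.
Total: 320 + 730 + 25 = 1075 days.
1075 mod 7 = 4, so 4 days after Wednesday is Sunday.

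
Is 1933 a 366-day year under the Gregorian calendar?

1933 is not a leap year.

No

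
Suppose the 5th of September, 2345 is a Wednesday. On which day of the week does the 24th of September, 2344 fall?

Count forward from the earlier date (September 24, 2344) to the later (September 5, 2345):
Day-of-year of September 24, 2344: 268.
Day-of-year of September 5, 2345: 248.
2344 has 366 days, so 366 − 268 = 98 days remain in 2344.
Total: 98 + 248 = 346 days.
346 mod 7 = 3, so 3 days before Wednesday is Sunday.

Sunday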